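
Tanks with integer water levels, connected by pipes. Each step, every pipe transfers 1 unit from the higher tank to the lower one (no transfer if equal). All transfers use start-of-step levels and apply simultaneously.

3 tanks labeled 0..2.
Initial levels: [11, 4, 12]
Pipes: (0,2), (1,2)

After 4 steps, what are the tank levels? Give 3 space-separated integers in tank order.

Answer: 10 8 9

Derivation:
Step 1: flows [2->0,2->1] -> levels [12 5 10]
Step 2: flows [0->2,2->1] -> levels [11 6 10]
Step 3: flows [0->2,2->1] -> levels [10 7 10]
Step 4: flows [0=2,2->1] -> levels [10 8 9]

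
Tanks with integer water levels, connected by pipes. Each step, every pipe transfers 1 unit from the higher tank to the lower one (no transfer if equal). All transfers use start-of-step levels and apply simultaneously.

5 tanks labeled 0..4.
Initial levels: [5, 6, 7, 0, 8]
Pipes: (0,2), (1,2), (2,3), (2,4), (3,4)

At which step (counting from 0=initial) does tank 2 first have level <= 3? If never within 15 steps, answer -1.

Step 1: flows [2->0,2->1,2->3,4->2,4->3] -> levels [6 7 5 2 6]
Step 2: flows [0->2,1->2,2->3,4->2,4->3] -> levels [5 6 7 4 4]
Step 3: flows [2->0,2->1,2->3,2->4,3=4] -> levels [6 7 3 5 5]
Tank 2 first reaches <=3 at step 3

Answer: 3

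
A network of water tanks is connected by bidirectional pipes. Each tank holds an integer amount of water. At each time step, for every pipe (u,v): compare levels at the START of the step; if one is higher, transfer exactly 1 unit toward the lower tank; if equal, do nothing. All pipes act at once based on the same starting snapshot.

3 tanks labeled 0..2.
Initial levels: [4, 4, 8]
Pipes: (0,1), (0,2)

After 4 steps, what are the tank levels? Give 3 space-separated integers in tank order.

Step 1: flows [0=1,2->0] -> levels [5 4 7]
Step 2: flows [0->1,2->0] -> levels [5 5 6]
Step 3: flows [0=1,2->0] -> levels [6 5 5]
Step 4: flows [0->1,0->2] -> levels [4 6 6]

Answer: 4 6 6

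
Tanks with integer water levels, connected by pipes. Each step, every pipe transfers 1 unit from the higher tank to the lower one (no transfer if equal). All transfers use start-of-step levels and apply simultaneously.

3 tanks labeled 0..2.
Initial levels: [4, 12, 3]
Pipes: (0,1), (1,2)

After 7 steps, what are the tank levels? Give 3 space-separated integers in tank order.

Answer: 7 5 7

Derivation:
Step 1: flows [1->0,1->2] -> levels [5 10 4]
Step 2: flows [1->0,1->2] -> levels [6 8 5]
Step 3: flows [1->0,1->2] -> levels [7 6 6]
Step 4: flows [0->1,1=2] -> levels [6 7 6]
Step 5: flows [1->0,1->2] -> levels [7 5 7]
Step 6: flows [0->1,2->1] -> levels [6 7 6]
  -> period-2 cycle: step 6 state = step 4 state
  -> state at step 7: (7-4) mod 2 = 1, same as step 5 -> [7 5 7]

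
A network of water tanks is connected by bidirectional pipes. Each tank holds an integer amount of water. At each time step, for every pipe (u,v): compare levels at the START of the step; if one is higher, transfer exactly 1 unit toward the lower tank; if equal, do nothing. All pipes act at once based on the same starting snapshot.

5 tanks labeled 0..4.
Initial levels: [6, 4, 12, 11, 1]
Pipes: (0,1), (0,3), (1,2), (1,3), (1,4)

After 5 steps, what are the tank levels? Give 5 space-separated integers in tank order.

Step 1: flows [0->1,3->0,2->1,3->1,1->4] -> levels [6 6 11 9 2]
Step 2: flows [0=1,3->0,2->1,3->1,1->4] -> levels [7 7 10 7 3]
Step 3: flows [0=1,0=3,2->1,1=3,1->4] -> levels [7 7 9 7 4]
Step 4: flows [0=1,0=3,2->1,1=3,1->4] -> levels [7 7 8 7 5]
Step 5: flows [0=1,0=3,2->1,1=3,1->4] -> levels [7 7 7 7 6]

Answer: 7 7 7 7 6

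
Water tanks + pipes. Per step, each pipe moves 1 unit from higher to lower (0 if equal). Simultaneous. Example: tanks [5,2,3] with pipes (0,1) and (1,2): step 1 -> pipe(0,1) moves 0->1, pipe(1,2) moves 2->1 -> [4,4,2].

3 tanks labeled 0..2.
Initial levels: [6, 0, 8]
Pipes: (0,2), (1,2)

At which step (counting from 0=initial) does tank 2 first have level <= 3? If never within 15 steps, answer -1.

Answer: -1

Derivation:
Step 1: flows [2->0,2->1] -> levels [7 1 6]
Step 2: flows [0->2,2->1] -> levels [6 2 6]
Step 3: flows [0=2,2->1] -> levels [6 3 5]
Step 4: flows [0->2,2->1] -> levels [5 4 5]
Step 5: flows [0=2,2->1] -> levels [5 5 4]
Step 6: flows [0->2,1->2] -> levels [4 4 6]
Step 7: flows [2->0,2->1] -> levels [5 5 4]
  -> period-2 cycle (repeats step 5); tank 2 never drops to <=3
Tank 2 never reaches <=3 within 15 steps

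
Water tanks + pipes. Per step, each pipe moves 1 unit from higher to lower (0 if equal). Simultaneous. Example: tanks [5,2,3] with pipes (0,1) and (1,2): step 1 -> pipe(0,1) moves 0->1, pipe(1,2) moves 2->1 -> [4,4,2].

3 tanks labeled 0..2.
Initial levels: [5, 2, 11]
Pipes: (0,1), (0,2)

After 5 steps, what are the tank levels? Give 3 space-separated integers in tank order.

Step 1: flows [0->1,2->0] -> levels [5 3 10]
Step 2: flows [0->1,2->0] -> levels [5 4 9]
Step 3: flows [0->1,2->0] -> levels [5 5 8]
Step 4: flows [0=1,2->0] -> levels [6 5 7]
Step 5: flows [0->1,2->0] -> levels [6 6 6]

Answer: 6 6 6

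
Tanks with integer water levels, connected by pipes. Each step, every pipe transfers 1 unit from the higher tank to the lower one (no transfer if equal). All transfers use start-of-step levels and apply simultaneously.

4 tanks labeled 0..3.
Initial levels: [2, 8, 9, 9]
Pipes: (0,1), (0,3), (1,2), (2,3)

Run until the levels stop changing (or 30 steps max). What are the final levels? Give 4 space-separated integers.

Step 1: flows [1->0,3->0,2->1,2=3] -> levels [4 8 8 8]
Step 2: flows [1->0,3->0,1=2,2=3] -> levels [6 7 8 7]
Step 3: flows [1->0,3->0,2->1,2->3] -> levels [8 7 6 7]
Step 4: flows [0->1,0->3,1->2,3->2] -> levels [6 7 8 7]
  -> period-2 cycle: step 4 state = step 2 state; never stabilizes
  -> state at step 30: (30-2) mod 2 = 0, same as step 2 -> [6 7 8 7]

Answer: 6 7 8 7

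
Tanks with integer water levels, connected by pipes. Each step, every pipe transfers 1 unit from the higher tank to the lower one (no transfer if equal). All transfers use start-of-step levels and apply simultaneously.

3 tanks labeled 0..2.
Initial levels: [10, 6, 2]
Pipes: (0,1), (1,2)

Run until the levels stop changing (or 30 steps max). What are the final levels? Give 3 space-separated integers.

Answer: 6 6 6

Derivation:
Step 1: flows [0->1,1->2] -> levels [9 6 3]
Step 2: flows [0->1,1->2] -> levels [8 6 4]
Step 3: flows [0->1,1->2] -> levels [7 6 5]
Step 4: flows [0->1,1->2] -> levels [6 6 6]
Step 5: flows [0=1,1=2] -> levels [6 6 6]
  -> stable (no change)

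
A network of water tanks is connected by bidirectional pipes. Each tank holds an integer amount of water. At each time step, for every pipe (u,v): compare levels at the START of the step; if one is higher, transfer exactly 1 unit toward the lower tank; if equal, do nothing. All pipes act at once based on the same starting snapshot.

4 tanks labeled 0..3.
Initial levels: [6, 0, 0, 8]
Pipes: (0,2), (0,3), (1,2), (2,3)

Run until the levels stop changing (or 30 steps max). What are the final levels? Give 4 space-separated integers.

Step 1: flows [0->2,3->0,1=2,3->2] -> levels [6 0 2 6]
Step 2: flows [0->2,0=3,2->1,3->2] -> levels [5 1 3 5]
Step 3: flows [0->2,0=3,2->1,3->2] -> levels [4 2 4 4]
Step 4: flows [0=2,0=3,2->1,2=3] -> levels [4 3 3 4]
Step 5: flows [0->2,0=3,1=2,3->2] -> levels [3 3 5 3]
Step 6: flows [2->0,0=3,2->1,2->3] -> levels [4 4 2 4]
Step 7: flows [0->2,0=3,1->2,3->2] -> levels [3 3 5 3]
  -> period-2 cycle: step 7 state = step 5 state; never stabilizes
  -> state at step 30: (30-5) mod 2 = 1, same as step 6 -> [4 4 2 4]

Answer: 4 4 2 4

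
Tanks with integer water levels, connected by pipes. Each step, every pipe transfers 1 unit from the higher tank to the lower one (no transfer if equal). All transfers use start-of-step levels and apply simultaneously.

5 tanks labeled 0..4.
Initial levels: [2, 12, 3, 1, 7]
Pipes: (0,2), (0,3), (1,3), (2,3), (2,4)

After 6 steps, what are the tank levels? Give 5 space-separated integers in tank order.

Step 1: flows [2->0,0->3,1->3,2->3,4->2] -> levels [2 11 2 4 6]
Step 2: flows [0=2,3->0,1->3,3->2,4->2] -> levels [3 10 4 3 5]
Step 3: flows [2->0,0=3,1->3,2->3,4->2] -> levels [4 9 3 5 4]
Step 4: flows [0->2,3->0,1->3,3->2,4->2] -> levels [4 8 6 4 3]
Step 5: flows [2->0,0=3,1->3,2->3,2->4] -> levels [5 7 3 6 4]
Step 6: flows [0->2,3->0,1->3,3->2,4->2] -> levels [5 6 6 5 3]

Answer: 5 6 6 5 3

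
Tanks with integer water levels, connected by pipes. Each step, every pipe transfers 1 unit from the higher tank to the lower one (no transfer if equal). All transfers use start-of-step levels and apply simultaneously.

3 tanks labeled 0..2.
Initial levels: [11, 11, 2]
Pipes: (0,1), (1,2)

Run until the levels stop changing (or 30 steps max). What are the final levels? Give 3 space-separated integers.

Step 1: flows [0=1,1->2] -> levels [11 10 3]
Step 2: flows [0->1,1->2] -> levels [10 10 4]
Step 3: flows [0=1,1->2] -> levels [10 9 5]
Step 4: flows [0->1,1->2] -> levels [9 9 6]
Step 5: flows [0=1,1->2] -> levels [9 8 7]
Step 6: flows [0->1,1->2] -> levels [8 8 8]
Step 7: flows [0=1,1=2] -> levels [8 8 8]
  -> stable (no change)

Answer: 8 8 8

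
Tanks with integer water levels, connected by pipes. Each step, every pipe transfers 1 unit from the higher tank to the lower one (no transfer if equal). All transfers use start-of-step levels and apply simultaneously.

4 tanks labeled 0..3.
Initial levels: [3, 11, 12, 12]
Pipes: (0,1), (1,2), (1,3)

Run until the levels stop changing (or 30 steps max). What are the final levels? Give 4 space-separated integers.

Answer: 9 11 9 9

Derivation:
Step 1: flows [1->0,2->1,3->1] -> levels [4 12 11 11]
Step 2: flows [1->0,1->2,1->3] -> levels [5 9 12 12]
Step 3: flows [1->0,2->1,3->1] -> levels [6 10 11 11]
Step 4: flows [1->0,2->1,3->1] -> levels [7 11 10 10]
Step 5: flows [1->0,1->2,1->3] -> levels [8 8 11 11]
Step 6: flows [0=1,2->1,3->1] -> levels [8 10 10 10]
Step 7: flows [1->0,1=2,1=3] -> levels [9 9 10 10]
Step 8: flows [0=1,2->1,3->1] -> levels [9 11 9 9]
Step 9: flows [1->0,1->2,1->3] -> levels [10 8 10 10]
Step 10: flows [0->1,2->1,3->1] -> levels [9 11 9 9]
  -> period-2 cycle: step 10 state = step 8 state; never stabilizes
  -> state at step 30: (30-8) mod 2 = 0, same as step 8 -> [9 11 9 9]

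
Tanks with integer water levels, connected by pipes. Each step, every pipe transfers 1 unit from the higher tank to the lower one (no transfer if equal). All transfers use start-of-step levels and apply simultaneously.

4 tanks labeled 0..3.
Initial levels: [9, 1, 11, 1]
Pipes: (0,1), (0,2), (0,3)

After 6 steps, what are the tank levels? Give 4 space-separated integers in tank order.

Step 1: flows [0->1,2->0,0->3] -> levels [8 2 10 2]
Step 2: flows [0->1,2->0,0->3] -> levels [7 3 9 3]
Step 3: flows [0->1,2->0,0->3] -> levels [6 4 8 4]
Step 4: flows [0->1,2->0,0->3] -> levels [5 5 7 5]
Step 5: flows [0=1,2->0,0=3] -> levels [6 5 6 5]
Step 6: flows [0->1,0=2,0->3] -> levels [4 6 6 6]

Answer: 4 6 6 6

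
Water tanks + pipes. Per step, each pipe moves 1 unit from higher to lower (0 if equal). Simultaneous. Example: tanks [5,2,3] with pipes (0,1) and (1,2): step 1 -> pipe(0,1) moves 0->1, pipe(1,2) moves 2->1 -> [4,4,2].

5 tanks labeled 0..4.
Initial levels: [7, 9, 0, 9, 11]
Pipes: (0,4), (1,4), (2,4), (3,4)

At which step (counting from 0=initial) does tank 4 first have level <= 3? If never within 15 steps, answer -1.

Answer: -1

Derivation:
Step 1: flows [4->0,4->1,4->2,4->3] -> levels [8 10 1 10 7]
Step 2: flows [0->4,1->4,4->2,3->4] -> levels [7 9 2 9 9]
Step 3: flows [4->0,1=4,4->2,3=4] -> levels [8 9 3 9 7]
Step 4: flows [0->4,1->4,4->2,3->4] -> levels [7 8 4 8 9]
Step 5: flows [4->0,4->1,4->2,4->3] -> levels [8 9 5 9 5]
Step 6: flows [0->4,1->4,2=4,3->4] -> levels [7 8 5 8 8]
Step 7: flows [4->0,1=4,4->2,3=4] -> levels [8 8 6 8 6]
Step 8: flows [0->4,1->4,2=4,3->4] -> levels [7 7 6 7 9]
Step 9: flows [4->0,4->1,4->2,4->3] -> levels [8 8 7 8 5]
Step 10: flows [0->4,1->4,2->4,3->4] -> levels [7 7 6 7 9]
  -> period-2 cycle (repeats step 8); tank 4 never drops to <=3
Tank 4 never reaches <=3 within 15 steps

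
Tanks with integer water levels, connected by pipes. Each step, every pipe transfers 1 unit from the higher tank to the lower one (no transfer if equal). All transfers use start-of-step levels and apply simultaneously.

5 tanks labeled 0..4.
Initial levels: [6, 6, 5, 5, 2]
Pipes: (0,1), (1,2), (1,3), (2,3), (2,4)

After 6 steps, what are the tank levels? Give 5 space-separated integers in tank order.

Step 1: flows [0=1,1->2,1->3,2=3,2->4] -> levels [6 4 5 6 3]
Step 2: flows [0->1,2->1,3->1,3->2,2->4] -> levels [5 7 4 4 4]
Step 3: flows [1->0,1->2,1->3,2=3,2=4] -> levels [6 4 5 5 4]
Step 4: flows [0->1,2->1,3->1,2=3,2->4] -> levels [5 7 3 4 5]
Step 5: flows [1->0,1->2,1->3,3->2,4->2] -> levels [6 4 6 4 4]
Step 6: flows [0->1,2->1,1=3,2->3,2->4] -> levels [5 6 3 5 5]

Answer: 5 6 3 5 5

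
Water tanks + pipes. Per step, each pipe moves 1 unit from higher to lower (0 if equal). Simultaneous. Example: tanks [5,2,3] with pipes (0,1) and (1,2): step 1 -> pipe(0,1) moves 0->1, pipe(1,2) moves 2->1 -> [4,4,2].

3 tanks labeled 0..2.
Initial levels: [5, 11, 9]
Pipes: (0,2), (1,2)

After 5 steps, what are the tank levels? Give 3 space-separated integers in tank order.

Answer: 9 9 7

Derivation:
Step 1: flows [2->0,1->2] -> levels [6 10 9]
Step 2: flows [2->0,1->2] -> levels [7 9 9]
Step 3: flows [2->0,1=2] -> levels [8 9 8]
Step 4: flows [0=2,1->2] -> levels [8 8 9]
Step 5: flows [2->0,2->1] -> levels [9 9 7]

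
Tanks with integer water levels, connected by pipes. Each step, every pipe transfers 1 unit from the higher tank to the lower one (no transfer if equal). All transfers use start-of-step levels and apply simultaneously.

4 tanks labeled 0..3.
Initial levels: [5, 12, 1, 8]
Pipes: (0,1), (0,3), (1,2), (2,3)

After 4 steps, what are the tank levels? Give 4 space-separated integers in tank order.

Answer: 5 8 5 8

Derivation:
Step 1: flows [1->0,3->0,1->2,3->2] -> levels [7 10 3 6]
Step 2: flows [1->0,0->3,1->2,3->2] -> levels [7 8 5 6]
Step 3: flows [1->0,0->3,1->2,3->2] -> levels [7 6 7 6]
Step 4: flows [0->1,0->3,2->1,2->3] -> levels [5 8 5 8]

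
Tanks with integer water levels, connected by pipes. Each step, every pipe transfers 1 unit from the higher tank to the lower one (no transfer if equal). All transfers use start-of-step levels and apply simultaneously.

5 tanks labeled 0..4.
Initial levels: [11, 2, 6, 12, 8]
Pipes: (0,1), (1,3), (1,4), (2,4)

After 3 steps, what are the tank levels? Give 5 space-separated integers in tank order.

Answer: 8 9 6 9 7

Derivation:
Step 1: flows [0->1,3->1,4->1,4->2] -> levels [10 5 7 11 6]
Step 2: flows [0->1,3->1,4->1,2->4] -> levels [9 8 6 10 6]
Step 3: flows [0->1,3->1,1->4,2=4] -> levels [8 9 6 9 7]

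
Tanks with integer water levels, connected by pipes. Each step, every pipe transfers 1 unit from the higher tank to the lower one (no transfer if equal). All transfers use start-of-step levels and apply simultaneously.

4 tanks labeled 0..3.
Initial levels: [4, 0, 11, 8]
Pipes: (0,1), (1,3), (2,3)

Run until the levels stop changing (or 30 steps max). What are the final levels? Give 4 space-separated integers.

Answer: 6 5 5 7

Derivation:
Step 1: flows [0->1,3->1,2->3] -> levels [3 2 10 8]
Step 2: flows [0->1,3->1,2->3] -> levels [2 4 9 8]
Step 3: flows [1->0,3->1,2->3] -> levels [3 4 8 8]
Step 4: flows [1->0,3->1,2=3] -> levels [4 4 8 7]
Step 5: flows [0=1,3->1,2->3] -> levels [4 5 7 7]
Step 6: flows [1->0,3->1,2=3] -> levels [5 5 7 6]
Step 7: flows [0=1,3->1,2->3] -> levels [5 6 6 6]
Step 8: flows [1->0,1=3,2=3] -> levels [6 5 6 6]
Step 9: flows [0->1,3->1,2=3] -> levels [5 7 6 5]
Step 10: flows [1->0,1->3,2->3] -> levels [6 5 5 7]
Step 11: flows [0->1,3->1,3->2] -> levels [5 7 6 5]
  -> period-2 cycle: step 11 state = step 9 state; never stabilizes
  -> state at step 30: (30-9) mod 2 = 1, same as step 10 -> [6 5 5 7]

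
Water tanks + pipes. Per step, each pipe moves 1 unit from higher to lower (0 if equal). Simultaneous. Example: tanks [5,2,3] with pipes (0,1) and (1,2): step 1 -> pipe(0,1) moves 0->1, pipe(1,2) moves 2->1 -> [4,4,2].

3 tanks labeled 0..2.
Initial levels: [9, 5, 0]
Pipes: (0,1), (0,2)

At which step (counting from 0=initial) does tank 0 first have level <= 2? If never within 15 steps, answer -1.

Step 1: flows [0->1,0->2] -> levels [7 6 1]
Step 2: flows [0->1,0->2] -> levels [5 7 2]
Step 3: flows [1->0,0->2] -> levels [5 6 3]
Step 4: flows [1->0,0->2] -> levels [5 5 4]
Step 5: flows [0=1,0->2] -> levels [4 5 5]
Step 6: flows [1->0,2->0] -> levels [6 4 4]
Step 7: flows [0->1,0->2] -> levels [4 5 5]
  -> period-2 cycle (repeats step 5); tank 0 never drops to <=2
Tank 0 never reaches <=2 within 15 steps

Answer: -1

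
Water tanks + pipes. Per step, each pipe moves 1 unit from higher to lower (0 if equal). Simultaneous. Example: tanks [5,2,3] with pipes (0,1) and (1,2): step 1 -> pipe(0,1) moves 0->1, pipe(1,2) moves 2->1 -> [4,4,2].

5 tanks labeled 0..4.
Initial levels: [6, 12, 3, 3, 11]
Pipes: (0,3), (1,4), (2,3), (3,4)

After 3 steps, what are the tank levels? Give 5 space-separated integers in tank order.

Step 1: flows [0->3,1->4,2=3,4->3] -> levels [5 11 3 5 11]
Step 2: flows [0=3,1=4,3->2,4->3] -> levels [5 11 4 5 10]
Step 3: flows [0=3,1->4,3->2,4->3] -> levels [5 10 5 5 10]

Answer: 5 10 5 5 10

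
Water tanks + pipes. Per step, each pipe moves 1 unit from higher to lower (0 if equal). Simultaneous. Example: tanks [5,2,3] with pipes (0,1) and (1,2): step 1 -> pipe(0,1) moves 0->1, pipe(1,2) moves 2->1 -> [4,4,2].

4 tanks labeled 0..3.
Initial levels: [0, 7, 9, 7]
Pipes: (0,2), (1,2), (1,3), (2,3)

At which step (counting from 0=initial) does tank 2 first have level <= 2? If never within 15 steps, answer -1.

Step 1: flows [2->0,2->1,1=3,2->3] -> levels [1 8 6 8]
Step 2: flows [2->0,1->2,1=3,3->2] -> levels [2 7 7 7]
Step 3: flows [2->0,1=2,1=3,2=3] -> levels [3 7 6 7]
Step 4: flows [2->0,1->2,1=3,3->2] -> levels [4 6 7 6]
Step 5: flows [2->0,2->1,1=3,2->3] -> levels [5 7 4 7]
Step 6: flows [0->2,1->2,1=3,3->2] -> levels [4 6 7 6]
  -> period-2 cycle (repeats step 4); tank 2 never drops to <=2
Tank 2 never reaches <=2 within 15 steps

Answer: -1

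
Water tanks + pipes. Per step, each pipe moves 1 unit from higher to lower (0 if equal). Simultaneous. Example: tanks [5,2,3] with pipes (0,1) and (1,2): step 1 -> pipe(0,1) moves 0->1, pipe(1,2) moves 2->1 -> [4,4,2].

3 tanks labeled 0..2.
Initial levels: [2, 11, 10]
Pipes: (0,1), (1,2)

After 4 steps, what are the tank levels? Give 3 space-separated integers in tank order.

Answer: 6 8 9

Derivation:
Step 1: flows [1->0,1->2] -> levels [3 9 11]
Step 2: flows [1->0,2->1] -> levels [4 9 10]
Step 3: flows [1->0,2->1] -> levels [5 9 9]
Step 4: flows [1->0,1=2] -> levels [6 8 9]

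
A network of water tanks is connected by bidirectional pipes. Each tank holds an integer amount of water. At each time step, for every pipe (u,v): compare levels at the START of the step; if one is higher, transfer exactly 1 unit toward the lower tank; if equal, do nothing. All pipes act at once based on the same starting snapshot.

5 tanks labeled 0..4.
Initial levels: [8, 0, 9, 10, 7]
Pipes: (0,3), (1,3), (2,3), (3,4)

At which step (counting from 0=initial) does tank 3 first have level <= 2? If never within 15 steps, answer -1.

Step 1: flows [3->0,3->1,3->2,3->4] -> levels [9 1 10 6 8]
Step 2: flows [0->3,3->1,2->3,4->3] -> levels [8 2 9 8 7]
Step 3: flows [0=3,3->1,2->3,3->4] -> levels [8 3 8 7 8]
Step 4: flows [0->3,3->1,2->3,4->3] -> levels [7 4 7 9 7]
Step 5: flows [3->0,3->1,3->2,3->4] -> levels [8 5 8 5 8]
Step 6: flows [0->3,1=3,2->3,4->3] -> levels [7 5 7 8 7]
Step 7: flows [3->0,3->1,3->2,3->4] -> levels [8 6 8 4 8]
Step 8: flows [0->3,1->3,2->3,4->3] -> levels [7 5 7 8 7]
  -> period-2 cycle (repeats step 6); tank 3 never drops to <=2
Tank 3 never reaches <=2 within 15 steps

Answer: -1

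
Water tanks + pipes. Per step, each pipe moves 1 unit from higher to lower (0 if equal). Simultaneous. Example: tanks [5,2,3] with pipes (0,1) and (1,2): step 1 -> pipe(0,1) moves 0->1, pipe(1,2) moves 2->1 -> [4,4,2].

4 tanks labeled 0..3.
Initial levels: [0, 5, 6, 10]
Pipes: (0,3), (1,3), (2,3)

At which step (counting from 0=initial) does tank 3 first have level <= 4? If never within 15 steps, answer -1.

Step 1: flows [3->0,3->1,3->2] -> levels [1 6 7 7]
Step 2: flows [3->0,3->1,2=3] -> levels [2 7 7 5]
Step 3: flows [3->0,1->3,2->3] -> levels [3 6 6 6]
Step 4: flows [3->0,1=3,2=3] -> levels [4 6 6 5]
Step 5: flows [3->0,1->3,2->3] -> levels [5 5 5 6]
Step 6: flows [3->0,3->1,3->2] -> levels [6 6 6 3]
Tank 3 first reaches <=4 at step 6

Answer: 6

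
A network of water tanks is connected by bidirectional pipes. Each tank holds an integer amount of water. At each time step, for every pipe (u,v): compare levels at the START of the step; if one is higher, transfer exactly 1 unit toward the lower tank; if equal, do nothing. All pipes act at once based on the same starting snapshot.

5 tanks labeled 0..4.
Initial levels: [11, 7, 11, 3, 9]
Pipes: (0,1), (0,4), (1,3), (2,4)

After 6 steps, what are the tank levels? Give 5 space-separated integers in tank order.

Step 1: flows [0->1,0->4,1->3,2->4] -> levels [9 7 10 4 11]
Step 2: flows [0->1,4->0,1->3,4->2] -> levels [9 7 11 5 9]
Step 3: flows [0->1,0=4,1->3,2->4] -> levels [8 7 10 6 10]
Step 4: flows [0->1,4->0,1->3,2=4] -> levels [8 7 10 7 9]
Step 5: flows [0->1,4->0,1=3,2->4] -> levels [8 8 9 7 9]
Step 6: flows [0=1,4->0,1->3,2=4] -> levels [9 7 9 8 8]

Answer: 9 7 9 8 8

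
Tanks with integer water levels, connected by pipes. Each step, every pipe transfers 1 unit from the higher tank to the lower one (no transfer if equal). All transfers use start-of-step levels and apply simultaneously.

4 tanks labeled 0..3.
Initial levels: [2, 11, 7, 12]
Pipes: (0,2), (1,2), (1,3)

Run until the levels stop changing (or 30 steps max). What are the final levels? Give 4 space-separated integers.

Step 1: flows [2->0,1->2,3->1] -> levels [3 11 7 11]
Step 2: flows [2->0,1->2,1=3] -> levels [4 10 7 11]
Step 3: flows [2->0,1->2,3->1] -> levels [5 10 7 10]
Step 4: flows [2->0,1->2,1=3] -> levels [6 9 7 10]
Step 5: flows [2->0,1->2,3->1] -> levels [7 9 7 9]
Step 6: flows [0=2,1->2,1=3] -> levels [7 8 8 9]
Step 7: flows [2->0,1=2,3->1] -> levels [8 9 7 8]
Step 8: flows [0->2,1->2,1->3] -> levels [7 7 9 9]
Step 9: flows [2->0,2->1,3->1] -> levels [8 9 7 8]
  -> period-2 cycle: step 9 state = step 7 state; never stabilizes
  -> state at step 30: (30-7) mod 2 = 1, same as step 8 -> [7 7 9 9]

Answer: 7 7 9 9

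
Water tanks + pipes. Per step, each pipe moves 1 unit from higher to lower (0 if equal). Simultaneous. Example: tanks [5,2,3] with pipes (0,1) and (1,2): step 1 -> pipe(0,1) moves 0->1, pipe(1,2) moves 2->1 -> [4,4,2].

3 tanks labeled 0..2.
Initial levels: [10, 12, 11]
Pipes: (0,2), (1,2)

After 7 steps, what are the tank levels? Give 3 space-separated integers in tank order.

Step 1: flows [2->0,1->2] -> levels [11 11 11]
Step 2: flows [0=2,1=2] -> levels [11 11 11]
  -> stable; steps 3..7 unchanged -> [11 11 11]

Answer: 11 11 11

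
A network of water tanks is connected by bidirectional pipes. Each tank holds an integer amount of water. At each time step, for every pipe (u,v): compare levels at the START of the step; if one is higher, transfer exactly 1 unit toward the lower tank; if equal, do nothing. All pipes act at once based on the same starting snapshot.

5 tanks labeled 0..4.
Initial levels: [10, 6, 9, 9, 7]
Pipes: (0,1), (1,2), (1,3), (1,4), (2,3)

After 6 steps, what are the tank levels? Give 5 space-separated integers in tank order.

Step 1: flows [0->1,2->1,3->1,4->1,2=3] -> levels [9 10 8 8 6]
Step 2: flows [1->0,1->2,1->3,1->4,2=3] -> levels [10 6 9 9 7]
  -> period-2 cycle: step 2 state = step 0 state
  -> state at step 6: (6-0) mod 2 = 0, same as step 0 -> [10 6 9 9 7]

Answer: 10 6 9 9 7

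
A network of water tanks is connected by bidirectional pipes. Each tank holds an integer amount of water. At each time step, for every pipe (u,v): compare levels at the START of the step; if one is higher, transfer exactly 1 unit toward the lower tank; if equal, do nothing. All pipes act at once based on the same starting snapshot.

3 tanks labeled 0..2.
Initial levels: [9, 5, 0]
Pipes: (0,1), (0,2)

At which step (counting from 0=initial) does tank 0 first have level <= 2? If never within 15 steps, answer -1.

Answer: -1

Derivation:
Step 1: flows [0->1,0->2] -> levels [7 6 1]
Step 2: flows [0->1,0->2] -> levels [5 7 2]
Step 3: flows [1->0,0->2] -> levels [5 6 3]
Step 4: flows [1->0,0->2] -> levels [5 5 4]
Step 5: flows [0=1,0->2] -> levels [4 5 5]
Step 6: flows [1->0,2->0] -> levels [6 4 4]
Step 7: flows [0->1,0->2] -> levels [4 5 5]
  -> period-2 cycle (repeats step 5); tank 0 never drops to <=2
Tank 0 never reaches <=2 within 15 steps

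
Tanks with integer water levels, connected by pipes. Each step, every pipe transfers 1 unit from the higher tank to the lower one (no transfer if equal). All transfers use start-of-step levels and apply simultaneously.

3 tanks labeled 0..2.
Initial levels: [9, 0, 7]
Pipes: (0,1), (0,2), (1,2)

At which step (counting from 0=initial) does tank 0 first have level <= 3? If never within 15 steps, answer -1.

Step 1: flows [0->1,0->2,2->1] -> levels [7 2 7]
Step 2: flows [0->1,0=2,2->1] -> levels [6 4 6]
Step 3: flows [0->1,0=2,2->1] -> levels [5 6 5]
Step 4: flows [1->0,0=2,1->2] -> levels [6 4 6]
  -> period-2 cycle (repeats step 2); tank 0 never drops to <=3
Tank 0 never reaches <=3 within 15 steps

Answer: -1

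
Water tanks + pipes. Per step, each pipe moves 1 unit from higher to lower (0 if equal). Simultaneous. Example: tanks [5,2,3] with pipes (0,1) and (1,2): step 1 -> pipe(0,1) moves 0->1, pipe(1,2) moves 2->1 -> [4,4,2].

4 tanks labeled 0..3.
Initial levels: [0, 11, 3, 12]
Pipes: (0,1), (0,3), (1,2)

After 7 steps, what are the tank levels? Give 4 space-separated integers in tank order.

Step 1: flows [1->0,3->0,1->2] -> levels [2 9 4 11]
Step 2: flows [1->0,3->0,1->2] -> levels [4 7 5 10]
Step 3: flows [1->0,3->0,1->2] -> levels [6 5 6 9]
Step 4: flows [0->1,3->0,2->1] -> levels [6 7 5 8]
Step 5: flows [1->0,3->0,1->2] -> levels [8 5 6 7]
Step 6: flows [0->1,0->3,2->1] -> levels [6 7 5 8]
  -> period-2 cycle: step 6 state = step 4 state
  -> state at step 7: (7-4) mod 2 = 1, same as step 5 -> [8 5 6 7]

Answer: 8 5 6 7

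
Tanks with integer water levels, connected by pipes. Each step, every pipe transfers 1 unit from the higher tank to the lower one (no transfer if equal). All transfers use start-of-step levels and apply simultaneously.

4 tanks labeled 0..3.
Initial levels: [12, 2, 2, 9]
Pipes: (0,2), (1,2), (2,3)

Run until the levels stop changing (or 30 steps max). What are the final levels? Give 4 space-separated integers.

Step 1: flows [0->2,1=2,3->2] -> levels [11 2 4 8]
Step 2: flows [0->2,2->1,3->2] -> levels [10 3 5 7]
Step 3: flows [0->2,2->1,3->2] -> levels [9 4 6 6]
Step 4: flows [0->2,2->1,2=3] -> levels [8 5 6 6]
Step 5: flows [0->2,2->1,2=3] -> levels [7 6 6 6]
Step 6: flows [0->2,1=2,2=3] -> levels [6 6 7 6]
Step 7: flows [2->0,2->1,2->3] -> levels [7 7 4 7]
Step 8: flows [0->2,1->2,3->2] -> levels [6 6 7 6]
  -> period-2 cycle: step 8 state = step 6 state; never stabilizes
  -> state at step 30: (30-6) mod 2 = 0, same as step 6 -> [6 6 7 6]

Answer: 6 6 7 6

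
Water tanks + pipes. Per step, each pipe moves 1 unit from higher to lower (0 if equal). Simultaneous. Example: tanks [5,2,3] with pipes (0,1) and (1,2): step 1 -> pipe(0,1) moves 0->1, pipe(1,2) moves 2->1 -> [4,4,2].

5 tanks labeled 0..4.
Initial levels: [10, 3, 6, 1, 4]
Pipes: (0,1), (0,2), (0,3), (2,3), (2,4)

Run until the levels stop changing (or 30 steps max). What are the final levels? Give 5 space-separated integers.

Step 1: flows [0->1,0->2,0->3,2->3,2->4] -> levels [7 4 5 3 5]
Step 2: flows [0->1,0->2,0->3,2->3,2=4] -> levels [4 5 5 5 5]
Step 3: flows [1->0,2->0,3->0,2=3,2=4] -> levels [7 4 4 4 5]
Step 4: flows [0->1,0->2,0->3,2=3,4->2] -> levels [4 5 6 5 4]
Step 5: flows [1->0,2->0,3->0,2->3,2->4] -> levels [7 4 3 5 5]
Step 6: flows [0->1,0->2,0->3,3->2,4->2] -> levels [4 5 6 5 4]
  -> period-2 cycle: step 6 state = step 4 state; never stabilizes
  -> state at step 30: (30-4) mod 2 = 0, same as step 4 -> [4 5 6 5 4]

Answer: 4 5 6 5 4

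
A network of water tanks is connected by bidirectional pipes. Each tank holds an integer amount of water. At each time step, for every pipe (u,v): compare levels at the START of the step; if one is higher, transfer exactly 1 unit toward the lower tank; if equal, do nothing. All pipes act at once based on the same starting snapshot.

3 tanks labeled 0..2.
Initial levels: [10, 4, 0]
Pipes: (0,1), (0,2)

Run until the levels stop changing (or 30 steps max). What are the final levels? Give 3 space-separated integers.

Answer: 6 4 4

Derivation:
Step 1: flows [0->1,0->2] -> levels [8 5 1]
Step 2: flows [0->1,0->2] -> levels [6 6 2]
Step 3: flows [0=1,0->2] -> levels [5 6 3]
Step 4: flows [1->0,0->2] -> levels [5 5 4]
Step 5: flows [0=1,0->2] -> levels [4 5 5]
Step 6: flows [1->0,2->0] -> levels [6 4 4]
Step 7: flows [0->1,0->2] -> levels [4 5 5]
  -> period-2 cycle: step 7 state = step 5 state; never stabilizes
  -> state at step 30: (30-5) mod 2 = 1, same as step 6 -> [6 4 4]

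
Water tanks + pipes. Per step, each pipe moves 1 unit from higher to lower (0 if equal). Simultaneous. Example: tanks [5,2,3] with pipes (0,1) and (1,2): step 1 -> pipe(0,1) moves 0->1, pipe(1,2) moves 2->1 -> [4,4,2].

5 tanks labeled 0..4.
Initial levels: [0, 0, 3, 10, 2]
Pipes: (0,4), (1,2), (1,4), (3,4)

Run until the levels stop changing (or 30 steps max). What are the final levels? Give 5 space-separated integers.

Step 1: flows [4->0,2->1,4->1,3->4] -> levels [1 2 2 9 1]
Step 2: flows [0=4,1=2,1->4,3->4] -> levels [1 1 2 8 3]
Step 3: flows [4->0,2->1,4->1,3->4] -> levels [2 3 1 7 2]
Step 4: flows [0=4,1->2,1->4,3->4] -> levels [2 1 2 6 4]
Step 5: flows [4->0,2->1,4->1,3->4] -> levels [3 3 1 5 3]
Step 6: flows [0=4,1->2,1=4,3->4] -> levels [3 2 2 4 4]
Step 7: flows [4->0,1=2,4->1,3=4] -> levels [4 3 2 4 2]
Step 8: flows [0->4,1->2,1->4,3->4] -> levels [3 1 3 3 5]
Step 9: flows [4->0,2->1,4->1,4->3] -> levels [4 3 2 4 2]
  -> period-2 cycle: step 9 state = step 7 state; never stabilizes
  -> state at step 30: (30-7) mod 2 = 1, same as step 8 -> [3 1 3 3 5]

Answer: 3 1 3 3 5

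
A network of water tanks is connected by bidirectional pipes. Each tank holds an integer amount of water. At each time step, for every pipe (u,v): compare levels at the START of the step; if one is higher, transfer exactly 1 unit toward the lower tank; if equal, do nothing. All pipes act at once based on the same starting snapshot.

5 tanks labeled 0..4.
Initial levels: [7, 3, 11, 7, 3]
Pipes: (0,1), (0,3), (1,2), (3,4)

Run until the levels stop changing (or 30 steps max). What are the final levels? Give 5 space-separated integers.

Answer: 5 8 6 7 5

Derivation:
Step 1: flows [0->1,0=3,2->1,3->4] -> levels [6 5 10 6 4]
Step 2: flows [0->1,0=3,2->1,3->4] -> levels [5 7 9 5 5]
Step 3: flows [1->0,0=3,2->1,3=4] -> levels [6 7 8 5 5]
Step 4: flows [1->0,0->3,2->1,3=4] -> levels [6 7 7 6 5]
Step 5: flows [1->0,0=3,1=2,3->4] -> levels [7 6 7 5 6]
Step 6: flows [0->1,0->3,2->1,4->3] -> levels [5 8 6 7 5]
Step 7: flows [1->0,3->0,1->2,3->4] -> levels [7 6 7 5 6]
  -> period-2 cycle: step 7 state = step 5 state; never stabilizes
  -> state at step 30: (30-5) mod 2 = 1, same as step 6 -> [5 8 6 7 5]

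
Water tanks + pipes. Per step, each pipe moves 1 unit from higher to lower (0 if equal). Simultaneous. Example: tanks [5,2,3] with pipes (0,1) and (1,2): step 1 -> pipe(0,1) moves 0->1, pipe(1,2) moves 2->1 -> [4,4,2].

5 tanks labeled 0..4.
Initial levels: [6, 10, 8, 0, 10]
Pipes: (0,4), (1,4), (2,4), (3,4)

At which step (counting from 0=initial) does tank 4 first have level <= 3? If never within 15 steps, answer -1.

Step 1: flows [4->0,1=4,4->2,4->3] -> levels [7 10 9 1 7]
Step 2: flows [0=4,1->4,2->4,4->3] -> levels [7 9 8 2 8]
Step 3: flows [4->0,1->4,2=4,4->3] -> levels [8 8 8 3 7]
Step 4: flows [0->4,1->4,2->4,4->3] -> levels [7 7 7 4 9]
Step 5: flows [4->0,4->1,4->2,4->3] -> levels [8 8 8 5 5]
Step 6: flows [0->4,1->4,2->4,3=4] -> levels [7 7 7 5 8]
Step 7: flows [4->0,4->1,4->2,4->3] -> levels [8 8 8 6 4]
Step 8: flows [0->4,1->4,2->4,3->4] -> levels [7 7 7 5 8]
  -> period-2 cycle (repeats step 6); tank 4 never drops to <=3
Tank 4 never reaches <=3 within 15 steps

Answer: -1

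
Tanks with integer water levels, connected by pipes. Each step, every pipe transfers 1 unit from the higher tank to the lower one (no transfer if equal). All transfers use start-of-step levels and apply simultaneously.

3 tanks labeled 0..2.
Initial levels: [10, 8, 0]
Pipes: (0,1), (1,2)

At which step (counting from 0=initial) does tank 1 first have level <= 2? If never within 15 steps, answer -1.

Answer: -1

Derivation:
Step 1: flows [0->1,1->2] -> levels [9 8 1]
Step 2: flows [0->1,1->2] -> levels [8 8 2]
Step 3: flows [0=1,1->2] -> levels [8 7 3]
Step 4: flows [0->1,1->2] -> levels [7 7 4]
Step 5: flows [0=1,1->2] -> levels [7 6 5]
Step 6: flows [0->1,1->2] -> levels [6 6 6]
Step 7: flows [0=1,1=2] -> levels [6 6 6]
  -> stable; tank 1 stays at 6 > 2
Tank 1 never reaches <=2 within 15 steps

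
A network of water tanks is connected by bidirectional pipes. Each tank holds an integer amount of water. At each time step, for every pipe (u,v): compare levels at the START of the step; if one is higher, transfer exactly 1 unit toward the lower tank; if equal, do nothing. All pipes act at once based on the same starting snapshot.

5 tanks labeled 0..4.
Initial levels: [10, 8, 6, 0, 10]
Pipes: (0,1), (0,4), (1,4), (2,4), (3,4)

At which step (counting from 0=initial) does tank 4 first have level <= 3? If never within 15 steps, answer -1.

Step 1: flows [0->1,0=4,4->1,4->2,4->3] -> levels [9 10 7 1 7]
Step 2: flows [1->0,0->4,1->4,2=4,4->3] -> levels [9 8 7 2 8]
Step 3: flows [0->1,0->4,1=4,4->2,4->3] -> levels [7 9 8 3 7]
Step 4: flows [1->0,0=4,1->4,2->4,4->3] -> levels [8 7 7 4 8]
Step 5: flows [0->1,0=4,4->1,4->2,4->3] -> levels [7 9 8 5 5]
Step 6: flows [1->0,0->4,1->4,2->4,3=4] -> levels [7 7 7 5 8]
Step 7: flows [0=1,4->0,4->1,4->2,4->3] -> levels [8 8 8 6 4]
Step 8: flows [0=1,0->4,1->4,2->4,3->4] -> levels [7 7 7 5 8]
  -> period-2 cycle (repeats step 6); tank 4 never drops to <=3
Tank 4 never reaches <=3 within 15 steps

Answer: -1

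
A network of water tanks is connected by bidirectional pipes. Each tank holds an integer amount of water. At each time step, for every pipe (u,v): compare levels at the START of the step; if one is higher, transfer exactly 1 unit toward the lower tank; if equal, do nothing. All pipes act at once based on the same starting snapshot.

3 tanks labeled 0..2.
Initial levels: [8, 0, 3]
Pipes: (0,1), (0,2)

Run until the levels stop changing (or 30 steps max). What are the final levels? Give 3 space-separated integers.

Step 1: flows [0->1,0->2] -> levels [6 1 4]
Step 2: flows [0->1,0->2] -> levels [4 2 5]
Step 3: flows [0->1,2->0] -> levels [4 3 4]
Step 4: flows [0->1,0=2] -> levels [3 4 4]
Step 5: flows [1->0,2->0] -> levels [5 3 3]
Step 6: flows [0->1,0->2] -> levels [3 4 4]
  -> period-2 cycle: step 6 state = step 4 state; never stabilizes
  -> state at step 30: (30-4) mod 2 = 0, same as step 4 -> [3 4 4]

Answer: 3 4 4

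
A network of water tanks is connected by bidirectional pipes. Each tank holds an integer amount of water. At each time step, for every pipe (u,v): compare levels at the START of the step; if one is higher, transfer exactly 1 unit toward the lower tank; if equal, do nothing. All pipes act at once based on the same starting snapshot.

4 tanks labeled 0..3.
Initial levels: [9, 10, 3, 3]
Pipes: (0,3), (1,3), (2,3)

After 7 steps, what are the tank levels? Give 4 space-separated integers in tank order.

Answer: 6 6 5 8

Derivation:
Step 1: flows [0->3,1->3,2=3] -> levels [8 9 3 5]
Step 2: flows [0->3,1->3,3->2] -> levels [7 8 4 6]
Step 3: flows [0->3,1->3,3->2] -> levels [6 7 5 7]
Step 4: flows [3->0,1=3,3->2] -> levels [7 7 6 5]
Step 5: flows [0->3,1->3,2->3] -> levels [6 6 5 8]
Step 6: flows [3->0,3->1,3->2] -> levels [7 7 6 5]
  -> period-2 cycle: step 6 state = step 4 state
  -> state at step 7: (7-4) mod 2 = 1, same as step 5 -> [6 6 5 8]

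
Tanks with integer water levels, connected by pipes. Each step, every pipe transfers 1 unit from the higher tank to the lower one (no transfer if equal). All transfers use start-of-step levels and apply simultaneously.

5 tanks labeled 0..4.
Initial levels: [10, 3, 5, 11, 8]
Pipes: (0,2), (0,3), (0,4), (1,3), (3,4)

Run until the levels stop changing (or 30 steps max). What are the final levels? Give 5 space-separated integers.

Answer: 8 6 7 9 7

Derivation:
Step 1: flows [0->2,3->0,0->4,3->1,3->4] -> levels [9 4 6 8 10]
Step 2: flows [0->2,0->3,4->0,3->1,4->3] -> levels [8 5 7 9 8]
Step 3: flows [0->2,3->0,0=4,3->1,3->4] -> levels [8 6 8 6 9]
Step 4: flows [0=2,0->3,4->0,1=3,4->3] -> levels [8 6 8 8 7]
Step 5: flows [0=2,0=3,0->4,3->1,3->4] -> levels [7 7 8 6 9]
Step 6: flows [2->0,0->3,4->0,1->3,4->3] -> levels [8 6 7 9 7]
Step 7: flows [0->2,3->0,0->4,3->1,3->4] -> levels [7 7 8 6 9]
  -> period-2 cycle: step 7 state = step 5 state; never stabilizes
  -> state at step 30: (30-5) mod 2 = 1, same as step 6 -> [8 6 7 9 7]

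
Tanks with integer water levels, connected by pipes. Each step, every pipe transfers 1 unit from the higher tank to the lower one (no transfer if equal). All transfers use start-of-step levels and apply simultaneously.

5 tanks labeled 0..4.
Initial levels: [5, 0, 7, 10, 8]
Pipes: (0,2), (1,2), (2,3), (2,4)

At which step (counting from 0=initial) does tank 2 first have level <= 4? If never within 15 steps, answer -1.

Step 1: flows [2->0,2->1,3->2,4->2] -> levels [6 1 7 9 7]
Step 2: flows [2->0,2->1,3->2,2=4] -> levels [7 2 6 8 7]
Step 3: flows [0->2,2->1,3->2,4->2] -> levels [6 3 8 7 6]
Step 4: flows [2->0,2->1,2->3,2->4] -> levels [7 4 4 8 7]
Tank 2 first reaches <=4 at step 4

Answer: 4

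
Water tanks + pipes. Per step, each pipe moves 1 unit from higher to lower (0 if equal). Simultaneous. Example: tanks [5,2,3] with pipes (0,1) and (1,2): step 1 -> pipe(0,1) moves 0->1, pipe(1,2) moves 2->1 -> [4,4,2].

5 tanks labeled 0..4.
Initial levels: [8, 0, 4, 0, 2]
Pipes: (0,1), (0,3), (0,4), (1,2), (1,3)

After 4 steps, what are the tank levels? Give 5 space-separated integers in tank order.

Step 1: flows [0->1,0->3,0->4,2->1,1=3] -> levels [5 2 3 1 3]
Step 2: flows [0->1,0->3,0->4,2->1,1->3] -> levels [2 3 2 3 4]
Step 3: flows [1->0,3->0,4->0,1->2,1=3] -> levels [5 1 3 2 3]
Step 4: flows [0->1,0->3,0->4,2->1,3->1] -> levels [2 4 2 2 4]

Answer: 2 4 2 2 4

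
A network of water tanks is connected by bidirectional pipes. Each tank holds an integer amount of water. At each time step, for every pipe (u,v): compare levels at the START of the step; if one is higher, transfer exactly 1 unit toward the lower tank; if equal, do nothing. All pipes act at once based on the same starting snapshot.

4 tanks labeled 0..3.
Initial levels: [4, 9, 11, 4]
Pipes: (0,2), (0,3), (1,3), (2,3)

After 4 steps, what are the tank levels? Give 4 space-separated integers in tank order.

Step 1: flows [2->0,0=3,1->3,2->3] -> levels [5 8 9 6]
Step 2: flows [2->0,3->0,1->3,2->3] -> levels [7 7 7 7]
Step 3: flows [0=2,0=3,1=3,2=3] -> levels [7 7 7 7]
  -> stable; steps 4..4 unchanged -> [7 7 7 7]

Answer: 7 7 7 7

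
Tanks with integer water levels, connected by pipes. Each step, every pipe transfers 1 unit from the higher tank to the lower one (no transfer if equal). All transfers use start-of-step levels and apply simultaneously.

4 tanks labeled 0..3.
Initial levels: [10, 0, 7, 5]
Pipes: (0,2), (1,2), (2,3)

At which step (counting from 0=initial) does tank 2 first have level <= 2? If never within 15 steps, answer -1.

Step 1: flows [0->2,2->1,2->3] -> levels [9 1 6 6]
Step 2: flows [0->2,2->1,2=3] -> levels [8 2 6 6]
Step 3: flows [0->2,2->1,2=3] -> levels [7 3 6 6]
Step 4: flows [0->2,2->1,2=3] -> levels [6 4 6 6]
Step 5: flows [0=2,2->1,2=3] -> levels [6 5 5 6]
Step 6: flows [0->2,1=2,3->2] -> levels [5 5 7 5]
Step 7: flows [2->0,2->1,2->3] -> levels [6 6 4 6]
Step 8: flows [0->2,1->2,3->2] -> levels [5 5 7 5]
  -> period-2 cycle (repeats step 6); tank 2 never drops to <=2
Tank 2 never reaches <=2 within 15 steps

Answer: -1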